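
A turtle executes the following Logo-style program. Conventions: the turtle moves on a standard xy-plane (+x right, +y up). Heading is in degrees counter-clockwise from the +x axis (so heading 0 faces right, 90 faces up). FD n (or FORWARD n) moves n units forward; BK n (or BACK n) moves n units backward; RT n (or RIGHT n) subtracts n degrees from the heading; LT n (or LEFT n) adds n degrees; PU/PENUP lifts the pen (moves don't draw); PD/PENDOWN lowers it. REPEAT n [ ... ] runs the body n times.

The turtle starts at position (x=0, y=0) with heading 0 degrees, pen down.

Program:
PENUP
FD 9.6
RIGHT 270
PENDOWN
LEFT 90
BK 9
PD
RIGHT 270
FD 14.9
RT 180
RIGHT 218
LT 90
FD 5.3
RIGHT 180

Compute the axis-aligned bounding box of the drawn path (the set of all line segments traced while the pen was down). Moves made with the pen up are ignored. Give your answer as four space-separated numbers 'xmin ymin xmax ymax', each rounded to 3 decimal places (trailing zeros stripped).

Answer: 9.6 -18.163 22.776 0

Derivation:
Executing turtle program step by step:
Start: pos=(0,0), heading=0, pen down
PU: pen up
FD 9.6: (0,0) -> (9.6,0) [heading=0, move]
RT 270: heading 0 -> 90
PD: pen down
LT 90: heading 90 -> 180
BK 9: (9.6,0) -> (18.6,0) [heading=180, draw]
PD: pen down
RT 270: heading 180 -> 270
FD 14.9: (18.6,0) -> (18.6,-14.9) [heading=270, draw]
RT 180: heading 270 -> 90
RT 218: heading 90 -> 232
LT 90: heading 232 -> 322
FD 5.3: (18.6,-14.9) -> (22.776,-18.163) [heading=322, draw]
RT 180: heading 322 -> 142
Final: pos=(22.776,-18.163), heading=142, 3 segment(s) drawn

Segment endpoints: x in {9.6, 18.6, 18.6, 22.776}, y in {-18.163, -14.9, 0, 0}
xmin=9.6, ymin=-18.163, xmax=22.776, ymax=0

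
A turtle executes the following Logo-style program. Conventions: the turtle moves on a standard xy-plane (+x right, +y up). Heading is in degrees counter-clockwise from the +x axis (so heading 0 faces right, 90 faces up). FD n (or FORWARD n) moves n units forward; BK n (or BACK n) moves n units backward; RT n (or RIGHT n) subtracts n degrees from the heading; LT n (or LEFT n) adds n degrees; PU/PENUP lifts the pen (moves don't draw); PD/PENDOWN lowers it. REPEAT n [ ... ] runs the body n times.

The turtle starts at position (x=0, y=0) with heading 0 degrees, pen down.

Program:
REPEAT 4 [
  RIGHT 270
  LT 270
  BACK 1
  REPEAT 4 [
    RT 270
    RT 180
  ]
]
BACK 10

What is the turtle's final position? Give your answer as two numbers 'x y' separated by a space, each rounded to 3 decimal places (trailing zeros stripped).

Executing turtle program step by step:
Start: pos=(0,0), heading=0, pen down
REPEAT 4 [
  -- iteration 1/4 --
  RT 270: heading 0 -> 90
  LT 270: heading 90 -> 0
  BK 1: (0,0) -> (-1,0) [heading=0, draw]
  REPEAT 4 [
    -- iteration 1/4 --
    RT 270: heading 0 -> 90
    RT 180: heading 90 -> 270
    -- iteration 2/4 --
    RT 270: heading 270 -> 0
    RT 180: heading 0 -> 180
    -- iteration 3/4 --
    RT 270: heading 180 -> 270
    RT 180: heading 270 -> 90
    -- iteration 4/4 --
    RT 270: heading 90 -> 180
    RT 180: heading 180 -> 0
  ]
  -- iteration 2/4 --
  RT 270: heading 0 -> 90
  LT 270: heading 90 -> 0
  BK 1: (-1,0) -> (-2,0) [heading=0, draw]
  REPEAT 4 [
    -- iteration 1/4 --
    RT 270: heading 0 -> 90
    RT 180: heading 90 -> 270
    -- iteration 2/4 --
    RT 270: heading 270 -> 0
    RT 180: heading 0 -> 180
    -- iteration 3/4 --
    RT 270: heading 180 -> 270
    RT 180: heading 270 -> 90
    -- iteration 4/4 --
    RT 270: heading 90 -> 180
    RT 180: heading 180 -> 0
  ]
  -- iteration 3/4 --
  RT 270: heading 0 -> 90
  LT 270: heading 90 -> 0
  BK 1: (-2,0) -> (-3,0) [heading=0, draw]
  REPEAT 4 [
    -- iteration 1/4 --
    RT 270: heading 0 -> 90
    RT 180: heading 90 -> 270
    -- iteration 2/4 --
    RT 270: heading 270 -> 0
    RT 180: heading 0 -> 180
    -- iteration 3/4 --
    RT 270: heading 180 -> 270
    RT 180: heading 270 -> 90
    -- iteration 4/4 --
    RT 270: heading 90 -> 180
    RT 180: heading 180 -> 0
  ]
  -- iteration 4/4 --
  RT 270: heading 0 -> 90
  LT 270: heading 90 -> 0
  BK 1: (-3,0) -> (-4,0) [heading=0, draw]
  REPEAT 4 [
    -- iteration 1/4 --
    RT 270: heading 0 -> 90
    RT 180: heading 90 -> 270
    -- iteration 2/4 --
    RT 270: heading 270 -> 0
    RT 180: heading 0 -> 180
    -- iteration 3/4 --
    RT 270: heading 180 -> 270
    RT 180: heading 270 -> 90
    -- iteration 4/4 --
    RT 270: heading 90 -> 180
    RT 180: heading 180 -> 0
  ]
]
BK 10: (-4,0) -> (-14,0) [heading=0, draw]
Final: pos=(-14,0), heading=0, 5 segment(s) drawn

Answer: -14 0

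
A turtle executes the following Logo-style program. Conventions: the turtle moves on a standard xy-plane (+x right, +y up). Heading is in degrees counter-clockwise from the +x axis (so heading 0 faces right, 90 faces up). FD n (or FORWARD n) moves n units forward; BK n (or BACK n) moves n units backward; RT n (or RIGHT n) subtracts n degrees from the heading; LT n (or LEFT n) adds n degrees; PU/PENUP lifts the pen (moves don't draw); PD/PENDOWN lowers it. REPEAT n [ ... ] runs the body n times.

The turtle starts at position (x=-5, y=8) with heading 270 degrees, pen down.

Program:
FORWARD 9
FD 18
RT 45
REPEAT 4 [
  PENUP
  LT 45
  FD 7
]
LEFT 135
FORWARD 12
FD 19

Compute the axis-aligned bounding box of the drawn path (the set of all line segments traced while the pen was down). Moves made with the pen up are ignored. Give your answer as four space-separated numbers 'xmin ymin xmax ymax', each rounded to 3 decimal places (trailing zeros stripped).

Executing turtle program step by step:
Start: pos=(-5,8), heading=270, pen down
FD 9: (-5,8) -> (-5,-1) [heading=270, draw]
FD 18: (-5,-1) -> (-5,-19) [heading=270, draw]
RT 45: heading 270 -> 225
REPEAT 4 [
  -- iteration 1/4 --
  PU: pen up
  LT 45: heading 225 -> 270
  FD 7: (-5,-19) -> (-5,-26) [heading=270, move]
  -- iteration 2/4 --
  PU: pen up
  LT 45: heading 270 -> 315
  FD 7: (-5,-26) -> (-0.05,-30.95) [heading=315, move]
  -- iteration 3/4 --
  PU: pen up
  LT 45: heading 315 -> 0
  FD 7: (-0.05,-30.95) -> (6.95,-30.95) [heading=0, move]
  -- iteration 4/4 --
  PU: pen up
  LT 45: heading 0 -> 45
  FD 7: (6.95,-30.95) -> (11.899,-26) [heading=45, move]
]
LT 135: heading 45 -> 180
FD 12: (11.899,-26) -> (-0.101,-26) [heading=180, move]
FD 19: (-0.101,-26) -> (-19.101,-26) [heading=180, move]
Final: pos=(-19.101,-26), heading=180, 2 segment(s) drawn

Segment endpoints: x in {-5, -5, -5}, y in {-19, -1, 8}
xmin=-5, ymin=-19, xmax=-5, ymax=8

Answer: -5 -19 -5 8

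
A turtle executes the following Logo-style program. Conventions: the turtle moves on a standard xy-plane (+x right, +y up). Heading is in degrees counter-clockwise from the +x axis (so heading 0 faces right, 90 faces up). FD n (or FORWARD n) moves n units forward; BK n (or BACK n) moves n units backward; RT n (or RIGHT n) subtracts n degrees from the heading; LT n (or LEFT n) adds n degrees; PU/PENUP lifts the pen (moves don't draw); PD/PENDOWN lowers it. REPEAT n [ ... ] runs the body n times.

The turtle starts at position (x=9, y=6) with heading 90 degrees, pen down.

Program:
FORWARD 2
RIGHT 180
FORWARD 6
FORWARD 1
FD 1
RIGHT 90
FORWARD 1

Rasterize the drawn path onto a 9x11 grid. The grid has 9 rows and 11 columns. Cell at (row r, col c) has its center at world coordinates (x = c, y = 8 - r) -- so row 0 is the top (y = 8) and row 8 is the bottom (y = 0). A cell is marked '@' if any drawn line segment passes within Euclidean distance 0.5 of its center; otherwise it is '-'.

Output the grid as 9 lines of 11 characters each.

Segment 0: (9,6) -> (9,8)
Segment 1: (9,8) -> (9,2)
Segment 2: (9,2) -> (9,1)
Segment 3: (9,1) -> (9,0)
Segment 4: (9,0) -> (8,-0)

Answer: ---------@-
---------@-
---------@-
---------@-
---------@-
---------@-
---------@-
---------@-
--------@@-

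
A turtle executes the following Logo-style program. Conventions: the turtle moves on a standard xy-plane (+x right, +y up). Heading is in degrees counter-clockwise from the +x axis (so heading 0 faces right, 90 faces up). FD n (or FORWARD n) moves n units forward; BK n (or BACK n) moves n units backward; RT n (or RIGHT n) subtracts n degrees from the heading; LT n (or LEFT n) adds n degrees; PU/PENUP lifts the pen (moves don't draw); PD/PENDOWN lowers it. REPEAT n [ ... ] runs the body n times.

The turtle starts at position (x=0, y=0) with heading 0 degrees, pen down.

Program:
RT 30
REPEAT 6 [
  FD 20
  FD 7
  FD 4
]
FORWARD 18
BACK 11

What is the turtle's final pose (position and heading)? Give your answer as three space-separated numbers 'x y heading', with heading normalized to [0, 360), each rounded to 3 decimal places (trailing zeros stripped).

Answer: 167.143 -96.5 330

Derivation:
Executing turtle program step by step:
Start: pos=(0,0), heading=0, pen down
RT 30: heading 0 -> 330
REPEAT 6 [
  -- iteration 1/6 --
  FD 20: (0,0) -> (17.321,-10) [heading=330, draw]
  FD 7: (17.321,-10) -> (23.383,-13.5) [heading=330, draw]
  FD 4: (23.383,-13.5) -> (26.847,-15.5) [heading=330, draw]
  -- iteration 2/6 --
  FD 20: (26.847,-15.5) -> (44.167,-25.5) [heading=330, draw]
  FD 7: (44.167,-25.5) -> (50.229,-29) [heading=330, draw]
  FD 4: (50.229,-29) -> (53.694,-31) [heading=330, draw]
  -- iteration 3/6 --
  FD 20: (53.694,-31) -> (71.014,-41) [heading=330, draw]
  FD 7: (71.014,-41) -> (77.076,-44.5) [heading=330, draw]
  FD 4: (77.076,-44.5) -> (80.54,-46.5) [heading=330, draw]
  -- iteration 4/6 --
  FD 20: (80.54,-46.5) -> (97.861,-56.5) [heading=330, draw]
  FD 7: (97.861,-56.5) -> (103.923,-60) [heading=330, draw]
  FD 4: (103.923,-60) -> (107.387,-62) [heading=330, draw]
  -- iteration 5/6 --
  FD 20: (107.387,-62) -> (124.708,-72) [heading=330, draw]
  FD 7: (124.708,-72) -> (130.77,-75.5) [heading=330, draw]
  FD 4: (130.77,-75.5) -> (134.234,-77.5) [heading=330, draw]
  -- iteration 6/6 --
  FD 20: (134.234,-77.5) -> (151.554,-87.5) [heading=330, draw]
  FD 7: (151.554,-87.5) -> (157.617,-91) [heading=330, draw]
  FD 4: (157.617,-91) -> (161.081,-93) [heading=330, draw]
]
FD 18: (161.081,-93) -> (176.669,-102) [heading=330, draw]
BK 11: (176.669,-102) -> (167.143,-96.5) [heading=330, draw]
Final: pos=(167.143,-96.5), heading=330, 20 segment(s) drawn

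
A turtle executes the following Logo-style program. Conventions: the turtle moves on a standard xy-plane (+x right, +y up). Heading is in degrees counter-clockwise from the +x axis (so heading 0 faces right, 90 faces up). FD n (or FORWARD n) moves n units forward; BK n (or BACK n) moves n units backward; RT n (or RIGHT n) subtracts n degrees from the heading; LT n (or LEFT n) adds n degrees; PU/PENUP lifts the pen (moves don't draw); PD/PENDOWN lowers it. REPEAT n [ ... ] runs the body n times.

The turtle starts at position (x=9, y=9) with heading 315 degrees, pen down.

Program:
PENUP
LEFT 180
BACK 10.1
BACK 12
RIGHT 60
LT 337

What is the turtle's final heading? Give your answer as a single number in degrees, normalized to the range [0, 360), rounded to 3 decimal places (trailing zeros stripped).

Answer: 52

Derivation:
Executing turtle program step by step:
Start: pos=(9,9), heading=315, pen down
PU: pen up
LT 180: heading 315 -> 135
BK 10.1: (9,9) -> (16.142,1.858) [heading=135, move]
BK 12: (16.142,1.858) -> (24.627,-6.627) [heading=135, move]
RT 60: heading 135 -> 75
LT 337: heading 75 -> 52
Final: pos=(24.627,-6.627), heading=52, 0 segment(s) drawn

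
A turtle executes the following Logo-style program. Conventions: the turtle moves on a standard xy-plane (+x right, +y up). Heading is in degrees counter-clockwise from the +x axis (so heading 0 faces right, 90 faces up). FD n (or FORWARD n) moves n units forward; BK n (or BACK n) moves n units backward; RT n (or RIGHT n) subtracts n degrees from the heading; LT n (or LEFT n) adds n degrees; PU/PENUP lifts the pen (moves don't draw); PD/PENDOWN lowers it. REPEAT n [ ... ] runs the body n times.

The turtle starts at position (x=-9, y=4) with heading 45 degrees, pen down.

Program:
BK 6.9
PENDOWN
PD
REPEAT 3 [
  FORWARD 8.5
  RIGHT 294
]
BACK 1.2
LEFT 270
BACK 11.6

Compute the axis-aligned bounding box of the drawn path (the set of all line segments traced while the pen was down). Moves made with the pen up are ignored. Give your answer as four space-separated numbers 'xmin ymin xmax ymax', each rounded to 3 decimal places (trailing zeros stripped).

Executing turtle program step by step:
Start: pos=(-9,4), heading=45, pen down
BK 6.9: (-9,4) -> (-13.879,-0.879) [heading=45, draw]
PD: pen down
PD: pen down
REPEAT 3 [
  -- iteration 1/3 --
  FD 8.5: (-13.879,-0.879) -> (-7.869,5.131) [heading=45, draw]
  RT 294: heading 45 -> 111
  -- iteration 2/3 --
  FD 8.5: (-7.869,5.131) -> (-10.915,13.067) [heading=111, draw]
  RT 294: heading 111 -> 177
  -- iteration 3/3 --
  FD 8.5: (-10.915,13.067) -> (-19.403,13.512) [heading=177, draw]
  RT 294: heading 177 -> 243
]
BK 1.2: (-19.403,13.512) -> (-18.858,14.581) [heading=243, draw]
LT 270: heading 243 -> 153
BK 11.6: (-18.858,14.581) -> (-8.523,9.315) [heading=153, draw]
Final: pos=(-8.523,9.315), heading=153, 6 segment(s) drawn

Segment endpoints: x in {-19.403, -18.858, -13.879, -10.915, -9, -8.523, -7.869}, y in {-0.879, 4, 5.131, 9.315, 13.067, 13.512, 14.581}
xmin=-19.403, ymin=-0.879, xmax=-7.869, ymax=14.581

Answer: -19.403 -0.879 -7.869 14.581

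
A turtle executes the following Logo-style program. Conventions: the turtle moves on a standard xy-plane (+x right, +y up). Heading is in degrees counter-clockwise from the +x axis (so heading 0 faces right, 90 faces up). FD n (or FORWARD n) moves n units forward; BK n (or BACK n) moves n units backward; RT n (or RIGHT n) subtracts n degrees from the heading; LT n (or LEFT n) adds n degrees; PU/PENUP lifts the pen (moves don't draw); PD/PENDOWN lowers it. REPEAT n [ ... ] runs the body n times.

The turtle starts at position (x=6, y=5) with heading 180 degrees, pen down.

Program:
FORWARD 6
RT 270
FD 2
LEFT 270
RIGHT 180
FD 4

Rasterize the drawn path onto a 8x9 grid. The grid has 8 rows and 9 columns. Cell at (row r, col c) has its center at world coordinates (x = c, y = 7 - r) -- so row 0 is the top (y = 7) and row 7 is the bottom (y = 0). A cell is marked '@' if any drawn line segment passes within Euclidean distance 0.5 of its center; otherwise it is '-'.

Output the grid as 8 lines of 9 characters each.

Segment 0: (6,5) -> (0,5)
Segment 1: (0,5) -> (0,3)
Segment 2: (0,3) -> (4,3)

Answer: ---------
---------
@@@@@@@--
@--------
@@@@@----
---------
---------
---------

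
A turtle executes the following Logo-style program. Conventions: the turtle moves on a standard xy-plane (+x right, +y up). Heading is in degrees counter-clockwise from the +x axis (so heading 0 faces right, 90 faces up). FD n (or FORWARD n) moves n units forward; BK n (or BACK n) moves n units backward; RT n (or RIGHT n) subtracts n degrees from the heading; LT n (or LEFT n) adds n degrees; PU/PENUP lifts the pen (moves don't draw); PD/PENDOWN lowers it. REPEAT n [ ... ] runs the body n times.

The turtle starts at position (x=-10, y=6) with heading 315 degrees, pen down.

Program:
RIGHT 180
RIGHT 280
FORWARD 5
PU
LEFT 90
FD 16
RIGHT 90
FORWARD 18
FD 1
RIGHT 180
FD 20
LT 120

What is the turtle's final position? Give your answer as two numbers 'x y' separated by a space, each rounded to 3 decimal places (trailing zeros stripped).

Answer: -4.099 -9.401

Derivation:
Executing turtle program step by step:
Start: pos=(-10,6), heading=315, pen down
RT 180: heading 315 -> 135
RT 280: heading 135 -> 215
FD 5: (-10,6) -> (-14.096,3.132) [heading=215, draw]
PU: pen up
LT 90: heading 215 -> 305
FD 16: (-14.096,3.132) -> (-4.919,-9.974) [heading=305, move]
RT 90: heading 305 -> 215
FD 18: (-4.919,-9.974) -> (-19.663,-20.299) [heading=215, move]
FD 1: (-19.663,-20.299) -> (-20.482,-20.872) [heading=215, move]
RT 180: heading 215 -> 35
FD 20: (-20.482,-20.872) -> (-4.099,-9.401) [heading=35, move]
LT 120: heading 35 -> 155
Final: pos=(-4.099,-9.401), heading=155, 1 segment(s) drawn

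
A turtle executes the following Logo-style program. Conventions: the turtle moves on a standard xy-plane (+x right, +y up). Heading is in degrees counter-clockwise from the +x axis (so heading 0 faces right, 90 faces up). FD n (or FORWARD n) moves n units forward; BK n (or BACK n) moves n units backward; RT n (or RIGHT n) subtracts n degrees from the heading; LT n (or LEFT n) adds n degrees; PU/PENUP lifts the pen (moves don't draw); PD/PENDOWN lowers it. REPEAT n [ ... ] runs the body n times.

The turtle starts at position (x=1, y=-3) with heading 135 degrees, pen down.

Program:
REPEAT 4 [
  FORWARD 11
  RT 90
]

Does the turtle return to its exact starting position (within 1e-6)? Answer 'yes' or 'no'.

Executing turtle program step by step:
Start: pos=(1,-3), heading=135, pen down
REPEAT 4 [
  -- iteration 1/4 --
  FD 11: (1,-3) -> (-6.778,4.778) [heading=135, draw]
  RT 90: heading 135 -> 45
  -- iteration 2/4 --
  FD 11: (-6.778,4.778) -> (1,12.556) [heading=45, draw]
  RT 90: heading 45 -> 315
  -- iteration 3/4 --
  FD 11: (1,12.556) -> (8.778,4.778) [heading=315, draw]
  RT 90: heading 315 -> 225
  -- iteration 4/4 --
  FD 11: (8.778,4.778) -> (1,-3) [heading=225, draw]
  RT 90: heading 225 -> 135
]
Final: pos=(1,-3), heading=135, 4 segment(s) drawn

Start position: (1, -3)
Final position: (1, -3)
Distance = 0; < 1e-6 -> CLOSED

Answer: yes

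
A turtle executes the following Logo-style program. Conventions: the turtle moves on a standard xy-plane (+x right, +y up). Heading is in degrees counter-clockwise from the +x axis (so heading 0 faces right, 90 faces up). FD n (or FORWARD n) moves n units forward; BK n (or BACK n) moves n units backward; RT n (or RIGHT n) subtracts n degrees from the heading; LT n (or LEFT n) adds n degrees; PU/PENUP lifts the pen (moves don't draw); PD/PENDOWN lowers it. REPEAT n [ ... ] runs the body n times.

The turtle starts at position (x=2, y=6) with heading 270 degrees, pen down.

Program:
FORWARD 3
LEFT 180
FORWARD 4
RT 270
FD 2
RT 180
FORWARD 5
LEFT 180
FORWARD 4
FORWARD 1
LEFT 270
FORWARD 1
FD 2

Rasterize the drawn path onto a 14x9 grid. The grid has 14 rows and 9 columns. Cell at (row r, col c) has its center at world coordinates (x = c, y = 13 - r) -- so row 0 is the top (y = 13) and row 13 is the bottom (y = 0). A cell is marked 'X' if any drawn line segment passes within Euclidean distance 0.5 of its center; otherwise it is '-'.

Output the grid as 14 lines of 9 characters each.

Segment 0: (2,6) -> (2,3)
Segment 1: (2,3) -> (2,7)
Segment 2: (2,7) -> (0,7)
Segment 3: (0,7) -> (5,7)
Segment 4: (5,7) -> (1,7)
Segment 5: (1,7) -> (0,7)
Segment 6: (0,7) -> (0,8)
Segment 7: (0,8) -> (0,10)

Answer: ---------
---------
---------
X--------
X--------
X--------
XXXXXX---
--X------
--X------
--X------
--X------
---------
---------
---------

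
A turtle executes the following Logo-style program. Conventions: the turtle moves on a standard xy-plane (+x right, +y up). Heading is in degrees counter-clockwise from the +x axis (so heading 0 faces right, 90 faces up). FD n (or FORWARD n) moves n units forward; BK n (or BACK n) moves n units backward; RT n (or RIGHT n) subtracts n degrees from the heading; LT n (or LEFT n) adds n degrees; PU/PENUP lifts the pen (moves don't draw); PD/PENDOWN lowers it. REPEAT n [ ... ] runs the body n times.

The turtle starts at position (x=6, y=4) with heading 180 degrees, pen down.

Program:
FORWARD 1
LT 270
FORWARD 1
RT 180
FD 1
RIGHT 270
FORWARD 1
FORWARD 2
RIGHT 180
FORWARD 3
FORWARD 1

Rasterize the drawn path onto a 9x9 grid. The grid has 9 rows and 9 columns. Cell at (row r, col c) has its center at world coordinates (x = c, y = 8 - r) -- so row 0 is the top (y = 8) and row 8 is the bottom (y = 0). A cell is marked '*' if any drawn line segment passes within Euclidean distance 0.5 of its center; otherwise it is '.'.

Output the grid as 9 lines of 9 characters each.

Answer: .........
.........
.........
.....*...
....*****
.........
.........
.........
.........

Derivation:
Segment 0: (6,4) -> (5,4)
Segment 1: (5,4) -> (5,5)
Segment 2: (5,5) -> (5,4)
Segment 3: (5,4) -> (6,4)
Segment 4: (6,4) -> (8,4)
Segment 5: (8,4) -> (5,4)
Segment 6: (5,4) -> (4,4)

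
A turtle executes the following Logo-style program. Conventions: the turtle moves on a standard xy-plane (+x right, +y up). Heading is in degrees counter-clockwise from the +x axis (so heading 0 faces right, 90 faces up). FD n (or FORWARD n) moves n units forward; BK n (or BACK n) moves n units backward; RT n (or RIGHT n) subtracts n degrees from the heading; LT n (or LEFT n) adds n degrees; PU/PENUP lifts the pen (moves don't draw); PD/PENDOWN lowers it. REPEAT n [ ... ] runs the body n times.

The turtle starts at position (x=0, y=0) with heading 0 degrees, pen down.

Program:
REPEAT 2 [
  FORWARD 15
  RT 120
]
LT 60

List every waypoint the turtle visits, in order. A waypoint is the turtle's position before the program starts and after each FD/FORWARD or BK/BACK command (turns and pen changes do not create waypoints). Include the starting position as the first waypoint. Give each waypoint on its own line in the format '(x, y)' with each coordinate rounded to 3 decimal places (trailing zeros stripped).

Executing turtle program step by step:
Start: pos=(0,0), heading=0, pen down
REPEAT 2 [
  -- iteration 1/2 --
  FD 15: (0,0) -> (15,0) [heading=0, draw]
  RT 120: heading 0 -> 240
  -- iteration 2/2 --
  FD 15: (15,0) -> (7.5,-12.99) [heading=240, draw]
  RT 120: heading 240 -> 120
]
LT 60: heading 120 -> 180
Final: pos=(7.5,-12.99), heading=180, 2 segment(s) drawn
Waypoints (3 total):
(0, 0)
(15, 0)
(7.5, -12.99)

Answer: (0, 0)
(15, 0)
(7.5, -12.99)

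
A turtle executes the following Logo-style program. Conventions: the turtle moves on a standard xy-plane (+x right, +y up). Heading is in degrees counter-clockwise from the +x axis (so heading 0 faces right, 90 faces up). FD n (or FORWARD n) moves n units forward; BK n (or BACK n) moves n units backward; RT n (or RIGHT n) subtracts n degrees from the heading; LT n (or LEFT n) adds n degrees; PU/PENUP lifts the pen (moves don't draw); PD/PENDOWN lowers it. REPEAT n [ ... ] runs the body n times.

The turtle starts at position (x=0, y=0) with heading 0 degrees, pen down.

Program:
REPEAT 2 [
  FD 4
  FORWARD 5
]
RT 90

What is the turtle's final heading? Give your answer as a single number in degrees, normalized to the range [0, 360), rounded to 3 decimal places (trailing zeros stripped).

Answer: 270

Derivation:
Executing turtle program step by step:
Start: pos=(0,0), heading=0, pen down
REPEAT 2 [
  -- iteration 1/2 --
  FD 4: (0,0) -> (4,0) [heading=0, draw]
  FD 5: (4,0) -> (9,0) [heading=0, draw]
  -- iteration 2/2 --
  FD 4: (9,0) -> (13,0) [heading=0, draw]
  FD 5: (13,0) -> (18,0) [heading=0, draw]
]
RT 90: heading 0 -> 270
Final: pos=(18,0), heading=270, 4 segment(s) drawn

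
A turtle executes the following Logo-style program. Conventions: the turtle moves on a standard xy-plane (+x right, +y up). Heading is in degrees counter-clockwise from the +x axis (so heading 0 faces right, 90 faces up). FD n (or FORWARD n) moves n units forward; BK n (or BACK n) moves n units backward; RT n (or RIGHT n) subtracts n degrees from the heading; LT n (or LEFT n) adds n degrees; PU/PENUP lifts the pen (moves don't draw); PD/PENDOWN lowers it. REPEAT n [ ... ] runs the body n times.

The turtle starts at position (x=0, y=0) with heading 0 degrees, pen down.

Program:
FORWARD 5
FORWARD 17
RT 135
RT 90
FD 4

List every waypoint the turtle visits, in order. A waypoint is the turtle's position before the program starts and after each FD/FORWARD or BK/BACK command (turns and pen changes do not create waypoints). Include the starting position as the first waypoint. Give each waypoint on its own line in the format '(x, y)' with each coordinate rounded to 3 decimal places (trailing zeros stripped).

Answer: (0, 0)
(5, 0)
(22, 0)
(19.172, 2.828)

Derivation:
Executing turtle program step by step:
Start: pos=(0,0), heading=0, pen down
FD 5: (0,0) -> (5,0) [heading=0, draw]
FD 17: (5,0) -> (22,0) [heading=0, draw]
RT 135: heading 0 -> 225
RT 90: heading 225 -> 135
FD 4: (22,0) -> (19.172,2.828) [heading=135, draw]
Final: pos=(19.172,2.828), heading=135, 3 segment(s) drawn
Waypoints (4 total):
(0, 0)
(5, 0)
(22, 0)
(19.172, 2.828)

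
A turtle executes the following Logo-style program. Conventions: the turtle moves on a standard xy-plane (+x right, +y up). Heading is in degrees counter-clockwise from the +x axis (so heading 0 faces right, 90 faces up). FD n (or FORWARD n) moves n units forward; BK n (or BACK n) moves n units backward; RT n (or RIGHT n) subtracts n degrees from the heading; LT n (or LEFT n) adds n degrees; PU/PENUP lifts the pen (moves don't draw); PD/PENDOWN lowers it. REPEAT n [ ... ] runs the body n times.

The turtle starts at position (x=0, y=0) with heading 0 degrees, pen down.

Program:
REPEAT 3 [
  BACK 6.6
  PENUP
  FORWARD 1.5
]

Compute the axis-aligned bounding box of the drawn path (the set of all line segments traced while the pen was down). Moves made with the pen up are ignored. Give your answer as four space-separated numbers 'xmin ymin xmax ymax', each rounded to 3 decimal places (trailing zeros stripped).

Executing turtle program step by step:
Start: pos=(0,0), heading=0, pen down
REPEAT 3 [
  -- iteration 1/3 --
  BK 6.6: (0,0) -> (-6.6,0) [heading=0, draw]
  PU: pen up
  FD 1.5: (-6.6,0) -> (-5.1,0) [heading=0, move]
  -- iteration 2/3 --
  BK 6.6: (-5.1,0) -> (-11.7,0) [heading=0, move]
  PU: pen up
  FD 1.5: (-11.7,0) -> (-10.2,0) [heading=0, move]
  -- iteration 3/3 --
  BK 6.6: (-10.2,0) -> (-16.8,0) [heading=0, move]
  PU: pen up
  FD 1.5: (-16.8,0) -> (-15.3,0) [heading=0, move]
]
Final: pos=(-15.3,0), heading=0, 1 segment(s) drawn

Segment endpoints: x in {-6.6, 0}, y in {0}
xmin=-6.6, ymin=0, xmax=0, ymax=0

Answer: -6.6 0 0 0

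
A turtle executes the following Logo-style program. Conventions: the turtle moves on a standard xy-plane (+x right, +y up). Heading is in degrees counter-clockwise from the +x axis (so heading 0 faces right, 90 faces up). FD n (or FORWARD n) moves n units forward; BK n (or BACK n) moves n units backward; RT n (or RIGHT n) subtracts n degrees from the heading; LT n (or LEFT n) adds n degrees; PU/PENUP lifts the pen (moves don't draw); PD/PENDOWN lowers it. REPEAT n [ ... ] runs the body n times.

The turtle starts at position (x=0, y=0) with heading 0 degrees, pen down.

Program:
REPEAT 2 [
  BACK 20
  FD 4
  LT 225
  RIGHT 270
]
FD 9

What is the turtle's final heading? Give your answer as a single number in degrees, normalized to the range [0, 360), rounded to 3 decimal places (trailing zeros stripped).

Answer: 270

Derivation:
Executing turtle program step by step:
Start: pos=(0,0), heading=0, pen down
REPEAT 2 [
  -- iteration 1/2 --
  BK 20: (0,0) -> (-20,0) [heading=0, draw]
  FD 4: (-20,0) -> (-16,0) [heading=0, draw]
  LT 225: heading 0 -> 225
  RT 270: heading 225 -> 315
  -- iteration 2/2 --
  BK 20: (-16,0) -> (-30.142,14.142) [heading=315, draw]
  FD 4: (-30.142,14.142) -> (-27.314,11.314) [heading=315, draw]
  LT 225: heading 315 -> 180
  RT 270: heading 180 -> 270
]
FD 9: (-27.314,11.314) -> (-27.314,2.314) [heading=270, draw]
Final: pos=(-27.314,2.314), heading=270, 5 segment(s) drawn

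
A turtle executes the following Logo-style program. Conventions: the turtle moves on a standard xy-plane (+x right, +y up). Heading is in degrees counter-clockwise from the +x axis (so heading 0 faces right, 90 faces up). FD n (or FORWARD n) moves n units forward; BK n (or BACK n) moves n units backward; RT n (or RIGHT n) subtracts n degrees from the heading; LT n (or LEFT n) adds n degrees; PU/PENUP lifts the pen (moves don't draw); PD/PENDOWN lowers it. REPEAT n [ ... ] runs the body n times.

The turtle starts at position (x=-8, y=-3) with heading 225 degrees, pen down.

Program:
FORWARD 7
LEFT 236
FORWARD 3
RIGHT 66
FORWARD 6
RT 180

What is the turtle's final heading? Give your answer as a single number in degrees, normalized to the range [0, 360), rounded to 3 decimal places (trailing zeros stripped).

Executing turtle program step by step:
Start: pos=(-8,-3), heading=225, pen down
FD 7: (-8,-3) -> (-12.95,-7.95) [heading=225, draw]
LT 236: heading 225 -> 101
FD 3: (-12.95,-7.95) -> (-13.522,-5.005) [heading=101, draw]
RT 66: heading 101 -> 35
FD 6: (-13.522,-5.005) -> (-8.607,-1.563) [heading=35, draw]
RT 180: heading 35 -> 215
Final: pos=(-8.607,-1.563), heading=215, 3 segment(s) drawn

Answer: 215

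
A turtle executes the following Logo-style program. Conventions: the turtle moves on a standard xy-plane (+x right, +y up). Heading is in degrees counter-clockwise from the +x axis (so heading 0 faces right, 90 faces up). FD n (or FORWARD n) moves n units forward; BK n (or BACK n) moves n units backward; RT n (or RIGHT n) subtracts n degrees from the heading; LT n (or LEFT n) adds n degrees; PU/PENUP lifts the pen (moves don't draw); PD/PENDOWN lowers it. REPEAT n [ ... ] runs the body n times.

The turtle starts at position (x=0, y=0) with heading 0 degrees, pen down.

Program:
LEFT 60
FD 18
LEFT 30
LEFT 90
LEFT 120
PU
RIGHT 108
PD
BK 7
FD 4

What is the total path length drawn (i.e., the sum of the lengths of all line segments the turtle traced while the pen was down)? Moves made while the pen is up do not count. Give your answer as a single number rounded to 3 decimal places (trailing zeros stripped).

Executing turtle program step by step:
Start: pos=(0,0), heading=0, pen down
LT 60: heading 0 -> 60
FD 18: (0,0) -> (9,15.588) [heading=60, draw]
LT 30: heading 60 -> 90
LT 90: heading 90 -> 180
LT 120: heading 180 -> 300
PU: pen up
RT 108: heading 300 -> 192
PD: pen down
BK 7: (9,15.588) -> (15.847,17.044) [heading=192, draw]
FD 4: (15.847,17.044) -> (11.934,16.212) [heading=192, draw]
Final: pos=(11.934,16.212), heading=192, 3 segment(s) drawn

Segment lengths:
  seg 1: (0,0) -> (9,15.588), length = 18
  seg 2: (9,15.588) -> (15.847,17.044), length = 7
  seg 3: (15.847,17.044) -> (11.934,16.212), length = 4
Total = 29

Answer: 29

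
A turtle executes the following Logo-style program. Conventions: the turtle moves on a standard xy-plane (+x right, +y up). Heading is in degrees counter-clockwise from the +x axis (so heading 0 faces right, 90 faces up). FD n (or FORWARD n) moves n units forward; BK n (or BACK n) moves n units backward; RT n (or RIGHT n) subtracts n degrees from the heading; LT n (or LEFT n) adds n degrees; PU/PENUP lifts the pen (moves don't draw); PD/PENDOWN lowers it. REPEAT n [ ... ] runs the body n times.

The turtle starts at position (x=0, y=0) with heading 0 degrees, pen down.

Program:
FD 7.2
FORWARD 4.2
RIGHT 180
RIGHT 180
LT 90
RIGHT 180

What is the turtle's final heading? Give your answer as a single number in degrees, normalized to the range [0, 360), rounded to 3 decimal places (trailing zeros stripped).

Answer: 270

Derivation:
Executing turtle program step by step:
Start: pos=(0,0), heading=0, pen down
FD 7.2: (0,0) -> (7.2,0) [heading=0, draw]
FD 4.2: (7.2,0) -> (11.4,0) [heading=0, draw]
RT 180: heading 0 -> 180
RT 180: heading 180 -> 0
LT 90: heading 0 -> 90
RT 180: heading 90 -> 270
Final: pos=(11.4,0), heading=270, 2 segment(s) drawn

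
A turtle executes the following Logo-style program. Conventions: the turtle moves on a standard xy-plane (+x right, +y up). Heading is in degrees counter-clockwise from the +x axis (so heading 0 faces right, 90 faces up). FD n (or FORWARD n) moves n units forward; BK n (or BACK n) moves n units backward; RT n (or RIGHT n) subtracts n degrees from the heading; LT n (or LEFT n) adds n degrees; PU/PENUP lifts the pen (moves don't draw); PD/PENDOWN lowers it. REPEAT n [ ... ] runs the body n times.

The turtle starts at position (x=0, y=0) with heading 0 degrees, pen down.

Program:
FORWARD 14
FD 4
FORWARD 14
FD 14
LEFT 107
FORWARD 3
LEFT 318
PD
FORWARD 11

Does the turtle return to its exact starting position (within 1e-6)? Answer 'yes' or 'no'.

Answer: no

Derivation:
Executing turtle program step by step:
Start: pos=(0,0), heading=0, pen down
FD 14: (0,0) -> (14,0) [heading=0, draw]
FD 4: (14,0) -> (18,0) [heading=0, draw]
FD 14: (18,0) -> (32,0) [heading=0, draw]
FD 14: (32,0) -> (46,0) [heading=0, draw]
LT 107: heading 0 -> 107
FD 3: (46,0) -> (45.123,2.869) [heading=107, draw]
LT 318: heading 107 -> 65
PD: pen down
FD 11: (45.123,2.869) -> (49.772,12.838) [heading=65, draw]
Final: pos=(49.772,12.838), heading=65, 6 segment(s) drawn

Start position: (0, 0)
Final position: (49.772, 12.838)
Distance = 51.401; >= 1e-6 -> NOT closed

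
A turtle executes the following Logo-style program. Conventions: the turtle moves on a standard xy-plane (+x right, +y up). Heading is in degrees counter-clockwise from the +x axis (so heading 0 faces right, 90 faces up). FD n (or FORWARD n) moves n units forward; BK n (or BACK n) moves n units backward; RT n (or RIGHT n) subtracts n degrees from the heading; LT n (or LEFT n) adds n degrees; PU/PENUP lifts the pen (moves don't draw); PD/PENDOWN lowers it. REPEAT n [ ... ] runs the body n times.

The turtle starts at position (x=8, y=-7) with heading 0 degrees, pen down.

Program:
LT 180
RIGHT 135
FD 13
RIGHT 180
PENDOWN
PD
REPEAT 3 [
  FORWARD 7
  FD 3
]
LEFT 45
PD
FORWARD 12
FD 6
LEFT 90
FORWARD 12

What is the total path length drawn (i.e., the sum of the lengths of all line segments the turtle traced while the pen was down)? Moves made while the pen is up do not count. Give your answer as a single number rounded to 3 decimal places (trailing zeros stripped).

Answer: 73

Derivation:
Executing turtle program step by step:
Start: pos=(8,-7), heading=0, pen down
LT 180: heading 0 -> 180
RT 135: heading 180 -> 45
FD 13: (8,-7) -> (17.192,2.192) [heading=45, draw]
RT 180: heading 45 -> 225
PD: pen down
PD: pen down
REPEAT 3 [
  -- iteration 1/3 --
  FD 7: (17.192,2.192) -> (12.243,-2.757) [heading=225, draw]
  FD 3: (12.243,-2.757) -> (10.121,-4.879) [heading=225, draw]
  -- iteration 2/3 --
  FD 7: (10.121,-4.879) -> (5.172,-9.828) [heading=225, draw]
  FD 3: (5.172,-9.828) -> (3.05,-11.95) [heading=225, draw]
  -- iteration 3/3 --
  FD 7: (3.05,-11.95) -> (-1.899,-16.899) [heading=225, draw]
  FD 3: (-1.899,-16.899) -> (-4.021,-19.021) [heading=225, draw]
]
LT 45: heading 225 -> 270
PD: pen down
FD 12: (-4.021,-19.021) -> (-4.021,-31.021) [heading=270, draw]
FD 6: (-4.021,-31.021) -> (-4.021,-37.021) [heading=270, draw]
LT 90: heading 270 -> 0
FD 12: (-4.021,-37.021) -> (7.979,-37.021) [heading=0, draw]
Final: pos=(7.979,-37.021), heading=0, 10 segment(s) drawn

Segment lengths:
  seg 1: (8,-7) -> (17.192,2.192), length = 13
  seg 2: (17.192,2.192) -> (12.243,-2.757), length = 7
  seg 3: (12.243,-2.757) -> (10.121,-4.879), length = 3
  seg 4: (10.121,-4.879) -> (5.172,-9.828), length = 7
  seg 5: (5.172,-9.828) -> (3.05,-11.95), length = 3
  seg 6: (3.05,-11.95) -> (-1.899,-16.899), length = 7
  seg 7: (-1.899,-16.899) -> (-4.021,-19.021), length = 3
  seg 8: (-4.021,-19.021) -> (-4.021,-31.021), length = 12
  seg 9: (-4.021,-31.021) -> (-4.021,-37.021), length = 6
  seg 10: (-4.021,-37.021) -> (7.979,-37.021), length = 12
Total = 73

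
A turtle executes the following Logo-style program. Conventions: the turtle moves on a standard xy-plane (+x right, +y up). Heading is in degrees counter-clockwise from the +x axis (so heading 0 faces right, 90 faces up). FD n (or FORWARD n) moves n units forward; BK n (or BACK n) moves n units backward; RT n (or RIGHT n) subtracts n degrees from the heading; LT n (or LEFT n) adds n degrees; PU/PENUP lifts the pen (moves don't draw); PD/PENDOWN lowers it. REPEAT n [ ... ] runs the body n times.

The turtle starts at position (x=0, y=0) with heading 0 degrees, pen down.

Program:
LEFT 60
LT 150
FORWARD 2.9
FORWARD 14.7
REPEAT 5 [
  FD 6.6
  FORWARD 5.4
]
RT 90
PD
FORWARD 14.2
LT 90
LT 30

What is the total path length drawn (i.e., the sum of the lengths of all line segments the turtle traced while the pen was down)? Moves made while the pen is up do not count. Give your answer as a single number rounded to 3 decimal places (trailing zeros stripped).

Answer: 91.8

Derivation:
Executing turtle program step by step:
Start: pos=(0,0), heading=0, pen down
LT 60: heading 0 -> 60
LT 150: heading 60 -> 210
FD 2.9: (0,0) -> (-2.511,-1.45) [heading=210, draw]
FD 14.7: (-2.511,-1.45) -> (-15.242,-8.8) [heading=210, draw]
REPEAT 5 [
  -- iteration 1/5 --
  FD 6.6: (-15.242,-8.8) -> (-20.958,-12.1) [heading=210, draw]
  FD 5.4: (-20.958,-12.1) -> (-25.634,-14.8) [heading=210, draw]
  -- iteration 2/5 --
  FD 6.6: (-25.634,-14.8) -> (-31.35,-18.1) [heading=210, draw]
  FD 5.4: (-31.35,-18.1) -> (-36.027,-20.8) [heading=210, draw]
  -- iteration 3/5 --
  FD 6.6: (-36.027,-20.8) -> (-41.742,-24.1) [heading=210, draw]
  FD 5.4: (-41.742,-24.1) -> (-46.419,-26.8) [heading=210, draw]
  -- iteration 4/5 --
  FD 6.6: (-46.419,-26.8) -> (-52.135,-30.1) [heading=210, draw]
  FD 5.4: (-52.135,-30.1) -> (-56.811,-32.8) [heading=210, draw]
  -- iteration 5/5 --
  FD 6.6: (-56.811,-32.8) -> (-62.527,-36.1) [heading=210, draw]
  FD 5.4: (-62.527,-36.1) -> (-67.204,-38.8) [heading=210, draw]
]
RT 90: heading 210 -> 120
PD: pen down
FD 14.2: (-67.204,-38.8) -> (-74.304,-26.502) [heading=120, draw]
LT 90: heading 120 -> 210
LT 30: heading 210 -> 240
Final: pos=(-74.304,-26.502), heading=240, 13 segment(s) drawn

Segment lengths:
  seg 1: (0,0) -> (-2.511,-1.45), length = 2.9
  seg 2: (-2.511,-1.45) -> (-15.242,-8.8), length = 14.7
  seg 3: (-15.242,-8.8) -> (-20.958,-12.1), length = 6.6
  seg 4: (-20.958,-12.1) -> (-25.634,-14.8), length = 5.4
  seg 5: (-25.634,-14.8) -> (-31.35,-18.1), length = 6.6
  seg 6: (-31.35,-18.1) -> (-36.027,-20.8), length = 5.4
  seg 7: (-36.027,-20.8) -> (-41.742,-24.1), length = 6.6
  seg 8: (-41.742,-24.1) -> (-46.419,-26.8), length = 5.4
  seg 9: (-46.419,-26.8) -> (-52.135,-30.1), length = 6.6
  seg 10: (-52.135,-30.1) -> (-56.811,-32.8), length = 5.4
  seg 11: (-56.811,-32.8) -> (-62.527,-36.1), length = 6.6
  seg 12: (-62.527,-36.1) -> (-67.204,-38.8), length = 5.4
  seg 13: (-67.204,-38.8) -> (-74.304,-26.502), length = 14.2
Total = 91.8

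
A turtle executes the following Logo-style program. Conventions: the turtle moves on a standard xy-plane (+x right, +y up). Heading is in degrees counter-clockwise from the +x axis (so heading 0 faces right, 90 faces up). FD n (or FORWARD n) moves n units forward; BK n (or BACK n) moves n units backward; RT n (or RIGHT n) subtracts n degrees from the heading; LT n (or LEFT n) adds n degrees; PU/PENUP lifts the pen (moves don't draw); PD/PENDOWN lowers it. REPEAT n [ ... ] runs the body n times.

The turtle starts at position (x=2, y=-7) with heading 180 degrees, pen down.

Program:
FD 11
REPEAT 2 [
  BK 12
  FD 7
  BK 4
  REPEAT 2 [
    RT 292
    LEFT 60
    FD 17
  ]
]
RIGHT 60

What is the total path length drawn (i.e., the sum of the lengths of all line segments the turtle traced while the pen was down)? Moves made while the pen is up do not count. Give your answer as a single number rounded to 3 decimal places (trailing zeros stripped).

Executing turtle program step by step:
Start: pos=(2,-7), heading=180, pen down
FD 11: (2,-7) -> (-9,-7) [heading=180, draw]
REPEAT 2 [
  -- iteration 1/2 --
  BK 12: (-9,-7) -> (3,-7) [heading=180, draw]
  FD 7: (3,-7) -> (-4,-7) [heading=180, draw]
  BK 4: (-4,-7) -> (0,-7) [heading=180, draw]
  REPEAT 2 [
    -- iteration 1/2 --
    RT 292: heading 180 -> 248
    LT 60: heading 248 -> 308
    FD 17: (0,-7) -> (10.466,-20.396) [heading=308, draw]
    -- iteration 2/2 --
    RT 292: heading 308 -> 16
    LT 60: heading 16 -> 76
    FD 17: (10.466,-20.396) -> (14.579,-3.901) [heading=76, draw]
  ]
  -- iteration 2/2 --
  BK 12: (14.579,-3.901) -> (11.676,-15.545) [heading=76, draw]
  FD 7: (11.676,-15.545) -> (13.369,-8.753) [heading=76, draw]
  BK 4: (13.369,-8.753) -> (12.402,-12.634) [heading=76, draw]
  REPEAT 2 [
    -- iteration 1/2 --
    RT 292: heading 76 -> 144
    LT 60: heading 144 -> 204
    FD 17: (12.402,-12.634) -> (-3.129,-19.548) [heading=204, draw]
    -- iteration 2/2 --
    RT 292: heading 204 -> 272
    LT 60: heading 272 -> 332
    FD 17: (-3.129,-19.548) -> (11.881,-27.529) [heading=332, draw]
  ]
]
RT 60: heading 332 -> 272
Final: pos=(11.881,-27.529), heading=272, 11 segment(s) drawn

Segment lengths:
  seg 1: (2,-7) -> (-9,-7), length = 11
  seg 2: (-9,-7) -> (3,-7), length = 12
  seg 3: (3,-7) -> (-4,-7), length = 7
  seg 4: (-4,-7) -> (0,-7), length = 4
  seg 5: (0,-7) -> (10.466,-20.396), length = 17
  seg 6: (10.466,-20.396) -> (14.579,-3.901), length = 17
  seg 7: (14.579,-3.901) -> (11.676,-15.545), length = 12
  seg 8: (11.676,-15.545) -> (13.369,-8.753), length = 7
  seg 9: (13.369,-8.753) -> (12.402,-12.634), length = 4
  seg 10: (12.402,-12.634) -> (-3.129,-19.548), length = 17
  seg 11: (-3.129,-19.548) -> (11.881,-27.529), length = 17
Total = 125

Answer: 125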